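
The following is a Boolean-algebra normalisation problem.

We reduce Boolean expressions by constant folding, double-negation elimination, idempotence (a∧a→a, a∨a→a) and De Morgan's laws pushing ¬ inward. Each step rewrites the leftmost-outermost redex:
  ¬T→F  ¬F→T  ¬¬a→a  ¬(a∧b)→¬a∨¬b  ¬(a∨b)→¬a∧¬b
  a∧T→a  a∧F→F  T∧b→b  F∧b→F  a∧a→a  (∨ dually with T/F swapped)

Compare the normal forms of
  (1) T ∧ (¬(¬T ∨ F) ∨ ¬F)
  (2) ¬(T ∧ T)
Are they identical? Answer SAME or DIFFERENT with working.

Answer: DIFFERENT — A ⇓ T, B ⇓ F

Reduction:
Term A:
  start: T ∧ (¬(¬T ∨ F) ∨ ¬F)
  step 1: ¬(¬T ∨ F) ∨ ¬F
  step 2: (¬¬T ∧ ¬F) ∨ ¬F
  step 3: (T ∧ ¬F) ∨ ¬F
  step 4: ¬F ∨ ¬F
  step 5: ¬F
  step 6: T

Term B:
  start: ¬(T ∧ T)
  step 1: ¬T ∨ ¬T
  step 2: ¬T
  step 3: F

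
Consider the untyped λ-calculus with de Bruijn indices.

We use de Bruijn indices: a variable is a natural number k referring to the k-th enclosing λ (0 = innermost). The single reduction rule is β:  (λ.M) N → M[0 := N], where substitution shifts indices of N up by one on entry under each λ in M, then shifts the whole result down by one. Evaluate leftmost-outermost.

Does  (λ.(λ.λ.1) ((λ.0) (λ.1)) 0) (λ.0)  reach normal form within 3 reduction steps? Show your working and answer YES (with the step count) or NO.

Answer: NO — after 3 steps the term is (λ.0) (λ.λ.0), not yet normal

Derivation:
  start: (λ.(λ.λ.1) ((λ.0) (λ.1)) 0) (λ.0)
  →1  (λ.λ.1) ((λ.0) (λ.λ.0)) (λ.0)
  →2  (λ.(λ.0) (λ.λ.0)) (λ.0)
  →3  (λ.0) (λ.λ.0)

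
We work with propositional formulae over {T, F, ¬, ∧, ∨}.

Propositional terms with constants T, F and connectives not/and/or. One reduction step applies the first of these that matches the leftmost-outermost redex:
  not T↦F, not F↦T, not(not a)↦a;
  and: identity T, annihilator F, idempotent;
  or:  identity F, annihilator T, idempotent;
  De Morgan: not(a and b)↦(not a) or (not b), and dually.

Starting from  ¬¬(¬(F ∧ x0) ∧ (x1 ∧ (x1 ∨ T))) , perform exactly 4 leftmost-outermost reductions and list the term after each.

Answer: after 4 steps: T ∧ (x1 ∧ (x1 ∨ T))

Derivation:
  start: ¬¬(¬(F ∧ x0) ∧ (x1 ∧ (x1 ∨ T)))
  step 1: ¬(F ∧ x0) ∧ (x1 ∧ (x1 ∨ T))
  step 2: (¬F ∨ ¬x0) ∧ (x1 ∧ (x1 ∨ T))
  step 3: (T ∨ ¬x0) ∧ (x1 ∧ (x1 ∨ T))
  step 4: T ∧ (x1 ∧ (x1 ∨ T))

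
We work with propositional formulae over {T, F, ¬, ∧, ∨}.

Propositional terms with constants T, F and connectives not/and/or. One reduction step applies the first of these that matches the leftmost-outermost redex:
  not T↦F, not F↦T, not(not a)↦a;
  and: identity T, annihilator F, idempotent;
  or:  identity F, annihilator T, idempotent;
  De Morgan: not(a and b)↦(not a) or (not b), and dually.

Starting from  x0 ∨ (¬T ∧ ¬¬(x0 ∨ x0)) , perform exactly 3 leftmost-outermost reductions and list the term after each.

  start: x0 ∨ (¬T ∧ ¬¬(x0 ∨ x0))
  →1  x0 ∨ (F ∧ ¬¬(x0 ∨ x0))
  →2  x0 ∨ F
  →3  x0

Answer: after 3 steps: x0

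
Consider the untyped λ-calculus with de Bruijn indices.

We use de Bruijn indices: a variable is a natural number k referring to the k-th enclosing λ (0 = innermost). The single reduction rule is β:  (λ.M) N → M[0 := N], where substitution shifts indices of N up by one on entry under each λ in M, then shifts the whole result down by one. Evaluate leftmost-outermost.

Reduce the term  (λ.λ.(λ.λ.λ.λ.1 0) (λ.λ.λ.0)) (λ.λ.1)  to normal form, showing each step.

  start: (λ.λ.(λ.λ.λ.λ.1 0) (λ.λ.λ.0)) (λ.λ.1)
  [1] λ.(λ.λ.λ.λ.1 0) (λ.λ.λ.0)
  [2] λ.λ.λ.λ.1 0

Answer: normal form = λ.λ.λ.λ.1 0  (in 2 steps)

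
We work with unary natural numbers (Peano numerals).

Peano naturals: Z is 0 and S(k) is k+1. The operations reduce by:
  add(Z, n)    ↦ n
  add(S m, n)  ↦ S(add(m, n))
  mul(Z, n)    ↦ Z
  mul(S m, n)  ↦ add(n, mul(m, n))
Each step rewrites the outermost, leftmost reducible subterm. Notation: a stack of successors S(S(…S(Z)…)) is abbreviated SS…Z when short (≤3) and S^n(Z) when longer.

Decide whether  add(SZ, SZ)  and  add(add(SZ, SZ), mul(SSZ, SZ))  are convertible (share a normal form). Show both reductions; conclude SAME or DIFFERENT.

Answer: DIFFERENT — A ⇓ SSZ, B ⇓ S^4(Z)

Reduction:
Term A:
  start: add(SZ, SZ)
  →1  S(add(Z, SZ))
  →2  SSZ

Term B:
  start: add(add(SZ, SZ), mul(SSZ, SZ))
  →1  add(S(add(Z, SZ)), mul(SSZ, SZ))
  →2  S(add(add(Z, SZ), mul(SSZ, SZ)))
  →3  S(add(SZ, mul(SSZ, SZ)))
  →4  S(S(add(Z, mul(SSZ, SZ))))
  →5  S(S(mul(SSZ, SZ)))
  →6  S(S(add(SZ, mul(SZ, SZ))))
  →7  S(S(S(add(Z, mul(SZ, SZ)))))
  →8  S(S(S(mul(SZ, SZ))))
  →9  S(S(S(add(SZ, mul(Z, SZ)))))
  →10  S(S(S(S(add(Z, mul(Z, SZ))))))
  →11  S(S(S(S(mul(Z, SZ)))))
  →12  S^4(Z)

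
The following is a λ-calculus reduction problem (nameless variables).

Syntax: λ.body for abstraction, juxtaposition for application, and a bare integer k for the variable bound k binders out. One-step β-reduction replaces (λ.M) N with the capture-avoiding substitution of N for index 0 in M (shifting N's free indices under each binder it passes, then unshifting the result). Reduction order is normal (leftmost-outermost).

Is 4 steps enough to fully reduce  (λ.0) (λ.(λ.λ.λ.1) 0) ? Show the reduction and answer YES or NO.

Answer: YES — reaches normal form λ.λ.λ.1 in 2 ≤ 4 steps

Derivation:
  start: (λ.0) (λ.(λ.λ.λ.1) 0)
  [1] λ.(λ.λ.λ.1) 0
  [2] λ.λ.λ.1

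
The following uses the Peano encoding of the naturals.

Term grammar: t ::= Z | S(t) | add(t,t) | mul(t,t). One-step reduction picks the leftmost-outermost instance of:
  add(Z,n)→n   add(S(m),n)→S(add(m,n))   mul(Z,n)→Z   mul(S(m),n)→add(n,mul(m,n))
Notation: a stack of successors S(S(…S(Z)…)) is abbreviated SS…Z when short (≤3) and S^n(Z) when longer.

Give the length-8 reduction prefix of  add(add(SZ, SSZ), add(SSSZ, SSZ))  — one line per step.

  start: add(add(SZ, SSZ), add(SSSZ, SSZ))
  step 1: add(S(add(Z, SSZ)), add(SSSZ, SSZ))
  step 2: S(add(add(Z, SSZ), add(SSSZ, SSZ)))
  step 3: S(add(SSZ, add(SSSZ, SSZ)))
  step 4: S(S(add(SZ, add(SSSZ, SSZ))))
  step 5: S(S(S(add(Z, add(SSSZ, SSZ)))))
  step 6: S(S(S(add(SSSZ, SSZ))))
  step 7: S(S(S(S(add(SSZ, SSZ)))))
  step 8: S(S(S(S(S(add(SZ, SSZ))))))

Answer: after 8 steps: S(S(S(S(S(add(SZ, SSZ))))))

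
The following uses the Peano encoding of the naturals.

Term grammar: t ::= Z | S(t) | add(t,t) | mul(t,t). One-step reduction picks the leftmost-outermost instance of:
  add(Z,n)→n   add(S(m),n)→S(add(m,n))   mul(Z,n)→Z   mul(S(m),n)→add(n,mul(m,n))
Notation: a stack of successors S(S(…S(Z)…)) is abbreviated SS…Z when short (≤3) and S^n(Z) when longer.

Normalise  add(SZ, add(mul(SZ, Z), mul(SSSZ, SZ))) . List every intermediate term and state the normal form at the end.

  start: add(SZ, add(mul(SZ, Z), mul(SSSZ, SZ)))
  [1] S(add(Z, add(mul(SZ, Z), mul(SSSZ, SZ))))
  [2] S(add(mul(SZ, Z), mul(SSSZ, SZ)))
  [3] S(add(add(Z, mul(Z, Z)), mul(SSSZ, SZ)))
  [4] S(add(mul(Z, Z), mul(SSSZ, SZ)))
  [5] S(add(Z, mul(SSSZ, SZ)))
  [6] S(mul(SSSZ, SZ))
  [7] S(add(SZ, mul(SSZ, SZ)))
  [8] S(S(add(Z, mul(SSZ, SZ))))
  [9] S(S(mul(SSZ, SZ)))
  [10] S(S(add(SZ, mul(SZ, SZ))))
  [11] S(S(S(add(Z, mul(SZ, SZ)))))
  [12] S(S(S(mul(SZ, SZ))))
  [13] S(S(S(add(SZ, mul(Z, SZ)))))
  [14] S(S(S(S(add(Z, mul(Z, SZ))))))
  [15] S(S(S(S(mul(Z, SZ)))))
  [16] S^4(Z)

Answer: normal form = S^4(Z)  (in 16 steps)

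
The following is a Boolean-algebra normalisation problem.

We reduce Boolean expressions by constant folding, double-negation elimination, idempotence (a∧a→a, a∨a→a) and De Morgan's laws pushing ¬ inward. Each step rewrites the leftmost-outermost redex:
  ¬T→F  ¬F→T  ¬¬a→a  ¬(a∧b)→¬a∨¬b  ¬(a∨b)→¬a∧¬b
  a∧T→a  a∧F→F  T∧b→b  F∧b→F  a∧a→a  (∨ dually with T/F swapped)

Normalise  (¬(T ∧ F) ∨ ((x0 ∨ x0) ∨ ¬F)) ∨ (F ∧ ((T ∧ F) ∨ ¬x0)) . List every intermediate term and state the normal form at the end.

Answer: normal form = T  (in 6 steps)

Working:
  start: (¬(T ∧ F) ∨ ((x0 ∨ x0) ∨ ¬F)) ∨ (F ∧ ((T ∧ F) ∨ ¬x0))
  [1] ((¬T ∨ ¬F) ∨ ((x0 ∨ x0) ∨ ¬F)) ∨ (F ∧ ((T ∧ F) ∨ ¬x0))
  [2] ((F ∨ ¬F) ∨ ((x0 ∨ x0) ∨ ¬F)) ∨ (F ∧ ((T ∧ F) ∨ ¬x0))
  [3] (¬F ∨ ((x0 ∨ x0) ∨ ¬F)) ∨ (F ∧ ((T ∧ F) ∨ ¬x0))
  [4] (T ∨ ((x0 ∨ x0) ∨ ¬F)) ∨ (F ∧ ((T ∧ F) ∨ ¬x0))
  [5] T ∨ (F ∧ ((T ∧ F) ∨ ¬x0))
  [6] T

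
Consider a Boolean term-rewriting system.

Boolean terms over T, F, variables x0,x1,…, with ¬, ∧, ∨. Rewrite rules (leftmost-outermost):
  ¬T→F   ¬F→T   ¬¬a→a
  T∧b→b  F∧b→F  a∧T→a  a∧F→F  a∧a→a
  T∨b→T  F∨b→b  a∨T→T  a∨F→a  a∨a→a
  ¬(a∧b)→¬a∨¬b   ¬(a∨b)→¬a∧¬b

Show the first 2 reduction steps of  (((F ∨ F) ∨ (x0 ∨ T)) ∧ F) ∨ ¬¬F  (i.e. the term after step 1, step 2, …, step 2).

  start: (((F ∨ F) ∨ (x0 ∨ T)) ∧ F) ∨ ¬¬F
  →1  F ∨ ¬¬F
  →2  ¬¬F

Answer: after 2 steps: ¬¬F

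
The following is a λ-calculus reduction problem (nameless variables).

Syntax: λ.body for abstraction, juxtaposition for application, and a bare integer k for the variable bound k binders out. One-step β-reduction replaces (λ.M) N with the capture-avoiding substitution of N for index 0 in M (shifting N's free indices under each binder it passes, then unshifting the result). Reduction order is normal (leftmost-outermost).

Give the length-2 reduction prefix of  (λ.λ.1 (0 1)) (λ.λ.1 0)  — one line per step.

Answer: after 2 steps: λ.λ.1 (λ.λ.1 0) 0

Reduction:
  start: (λ.λ.1 (0 1)) (λ.λ.1 0)
  [1] λ.(λ.λ.1 0) (0 (λ.λ.1 0))
  [2] λ.λ.1 (λ.λ.1 0) 0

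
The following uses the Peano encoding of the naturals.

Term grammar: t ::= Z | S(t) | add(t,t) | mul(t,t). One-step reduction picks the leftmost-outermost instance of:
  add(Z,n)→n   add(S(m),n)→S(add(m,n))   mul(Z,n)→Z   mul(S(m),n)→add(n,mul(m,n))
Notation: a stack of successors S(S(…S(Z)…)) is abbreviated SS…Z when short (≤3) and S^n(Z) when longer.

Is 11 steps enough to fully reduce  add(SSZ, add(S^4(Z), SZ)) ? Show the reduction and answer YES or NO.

  start: add(SSZ, add(S^4(Z), SZ))
  step 1: S(add(SZ, add(S^4(Z), SZ)))
  step 2: S(S(add(Z, add(S^4(Z), SZ))))
  step 3: S(S(add(S^4(Z), SZ)))
  step 4: S(S(S(add(SSSZ, SZ))))
  step 5: S(S(S(S(add(SSZ, SZ)))))
  step 6: S(S(S(S(S(add(SZ, SZ))))))
  step 7: S(S(S(S(S(S(add(Z, SZ)))))))
  step 8: S^7(Z)

Answer: YES — reaches normal form S^7(Z) in 8 ≤ 11 steps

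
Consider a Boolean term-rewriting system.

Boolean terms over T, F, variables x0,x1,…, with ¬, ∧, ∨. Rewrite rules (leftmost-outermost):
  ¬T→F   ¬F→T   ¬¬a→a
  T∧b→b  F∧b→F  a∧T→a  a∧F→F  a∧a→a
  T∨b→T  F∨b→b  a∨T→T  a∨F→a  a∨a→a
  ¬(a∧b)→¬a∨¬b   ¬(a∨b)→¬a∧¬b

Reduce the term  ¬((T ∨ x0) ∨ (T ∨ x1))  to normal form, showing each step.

  start: ¬((T ∨ x0) ∨ (T ∨ x1))
  step 1: ¬(T ∨ x0) ∧ ¬(T ∨ x1)
  step 2: (¬T ∧ ¬x0) ∧ ¬(T ∨ x1)
  step 3: (F ∧ ¬x0) ∧ ¬(T ∨ x1)
  step 4: F ∧ ¬(T ∨ x1)
  step 5: F

Answer: normal form = F  (in 5 steps)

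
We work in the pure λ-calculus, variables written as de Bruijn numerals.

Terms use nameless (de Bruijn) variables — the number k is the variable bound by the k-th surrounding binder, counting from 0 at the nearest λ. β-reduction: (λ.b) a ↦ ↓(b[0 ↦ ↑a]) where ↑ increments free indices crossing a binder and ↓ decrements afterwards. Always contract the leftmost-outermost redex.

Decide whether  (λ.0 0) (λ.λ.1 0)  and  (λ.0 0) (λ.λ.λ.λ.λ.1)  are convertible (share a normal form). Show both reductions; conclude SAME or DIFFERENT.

Term A:
  start: (λ.0 0) (λ.λ.1 0)
  step 1: (λ.λ.1 0) (λ.λ.1 0)
  step 2: λ.(λ.λ.1 0) 0
  step 3: λ.λ.1 0

Term B:
  start: (λ.0 0) (λ.λ.λ.λ.λ.1)
  step 1: (λ.λ.λ.λ.λ.1) (λ.λ.λ.λ.λ.1)
  step 2: λ.λ.λ.λ.1

Answer: DIFFERENT — A ⇓ λ.λ.1 0, B ⇓ λ.λ.λ.λ.1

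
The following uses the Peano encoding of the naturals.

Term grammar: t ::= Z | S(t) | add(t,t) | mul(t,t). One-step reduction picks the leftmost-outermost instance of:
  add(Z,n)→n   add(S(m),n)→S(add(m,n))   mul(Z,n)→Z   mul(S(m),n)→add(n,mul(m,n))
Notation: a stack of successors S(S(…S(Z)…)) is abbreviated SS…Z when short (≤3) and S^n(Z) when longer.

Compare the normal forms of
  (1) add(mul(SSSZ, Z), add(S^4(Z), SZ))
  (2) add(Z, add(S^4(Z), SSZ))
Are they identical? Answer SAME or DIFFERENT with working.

Term A:
  start: add(mul(SSSZ, Z), add(S^4(Z), SZ))
  [1] add(add(Z, mul(SSZ, Z)), add(S^4(Z), SZ))
  [2] add(mul(SSZ, Z), add(S^4(Z), SZ))
  [3] add(add(Z, mul(SZ, Z)), add(S^4(Z), SZ))
  [4] add(mul(SZ, Z), add(S^4(Z), SZ))
  [5] add(add(Z, mul(Z, Z)), add(S^4(Z), SZ))
  [6] add(mul(Z, Z), add(S^4(Z), SZ))
  [7] add(Z, add(S^4(Z), SZ))
  [8] add(S^4(Z), SZ)
  [9] S(add(SSSZ, SZ))
  [10] S(S(add(SSZ, SZ)))
  [11] S(S(S(add(SZ, SZ))))
  [12] S(S(S(S(add(Z, SZ)))))
  [13] S^5(Z)

Term B:
  start: add(Z, add(S^4(Z), SSZ))
  [1] add(S^4(Z), SSZ)
  [2] S(add(SSSZ, SSZ))
  [3] S(S(add(SSZ, SSZ)))
  [4] S(S(S(add(SZ, SSZ))))
  [5] S(S(S(S(add(Z, SSZ)))))
  [6] S^6(Z)

Answer: DIFFERENT — A ⇓ S^5(Z), B ⇓ S^6(Z)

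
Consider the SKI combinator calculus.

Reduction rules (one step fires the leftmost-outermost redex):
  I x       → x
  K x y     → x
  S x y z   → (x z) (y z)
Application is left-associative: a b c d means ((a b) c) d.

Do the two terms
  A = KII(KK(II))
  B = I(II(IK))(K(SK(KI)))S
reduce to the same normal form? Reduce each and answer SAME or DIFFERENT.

Term A:
  start: KII(KK(II))
  →1  I(KK(II))
  →2  KK(II)
  →3  K

Term B:
  start: I(II(IK))(K(SK(KI)))S
  →1  II(IK)(K(SK(KI)))S
  →2  I(IK)(K(SK(KI)))S
  →3  IK(K(SK(KI)))S
  →4  K(K(SK(KI)))S
  →5  K(SK(KI))

Answer: DIFFERENT — A ⇓ K, B ⇓ K(SK(KI))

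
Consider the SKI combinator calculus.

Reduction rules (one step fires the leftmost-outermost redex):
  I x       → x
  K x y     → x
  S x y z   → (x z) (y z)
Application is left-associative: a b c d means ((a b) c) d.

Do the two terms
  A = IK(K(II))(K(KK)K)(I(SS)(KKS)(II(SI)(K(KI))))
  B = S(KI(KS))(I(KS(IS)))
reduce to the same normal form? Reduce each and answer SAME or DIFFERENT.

Term A:
  start: IK(K(II))(K(KK)K)(I(SS)(KKS)(II(SI)(K(KI))))
  [1] K(K(II))(K(KK)K)(I(SS)(KKS)(II(SI)(K(KI))))
  [2] K(II)(I(SS)(KKS)(II(SI)(K(KI))))
  [3] II
  [4] I

Term B:
  start: S(KI(KS))(I(KS(IS)))
  [1] SI(I(KS(IS)))
  [2] SI(KS(IS))
  [3] SIS

Answer: DIFFERENT — A ⇓ I, B ⇓ SIS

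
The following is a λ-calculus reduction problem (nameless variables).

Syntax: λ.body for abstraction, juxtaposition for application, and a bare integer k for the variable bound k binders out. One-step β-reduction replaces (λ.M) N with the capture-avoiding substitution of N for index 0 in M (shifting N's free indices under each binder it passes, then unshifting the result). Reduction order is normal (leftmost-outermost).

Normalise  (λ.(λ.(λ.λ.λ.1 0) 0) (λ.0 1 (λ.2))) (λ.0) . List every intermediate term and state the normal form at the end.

  start: (λ.(λ.(λ.λ.λ.1 0) 0) (λ.0 1 (λ.2))) (λ.0)
  →1  (λ.(λ.λ.λ.1 0) 0) (λ.0 (λ.0) (λ.λ.0))
  →2  (λ.λ.λ.1 0) (λ.0 (λ.0) (λ.λ.0))
  →3  λ.λ.1 0

Answer: normal form = λ.λ.1 0  (in 3 steps)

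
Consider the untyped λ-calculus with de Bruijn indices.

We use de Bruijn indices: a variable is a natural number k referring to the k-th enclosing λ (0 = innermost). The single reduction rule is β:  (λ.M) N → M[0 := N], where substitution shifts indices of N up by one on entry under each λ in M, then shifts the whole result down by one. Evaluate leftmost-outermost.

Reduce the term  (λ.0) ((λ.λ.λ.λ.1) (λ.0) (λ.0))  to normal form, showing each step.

  start: (λ.0) ((λ.λ.λ.λ.1) (λ.0) (λ.0))
  step 1: (λ.λ.λ.λ.1) (λ.0) (λ.0)
  step 2: (λ.λ.λ.1) (λ.0)
  step 3: λ.λ.1

Answer: normal form = λ.λ.1  (in 3 steps)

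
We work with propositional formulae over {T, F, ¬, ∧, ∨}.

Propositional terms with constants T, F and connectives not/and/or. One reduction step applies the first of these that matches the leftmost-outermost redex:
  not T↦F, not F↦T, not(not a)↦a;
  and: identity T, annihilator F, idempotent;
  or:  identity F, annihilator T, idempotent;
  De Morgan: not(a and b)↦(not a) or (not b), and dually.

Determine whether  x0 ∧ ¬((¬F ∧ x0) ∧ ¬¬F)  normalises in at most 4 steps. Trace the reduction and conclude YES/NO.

  start: x0 ∧ ¬((¬F ∧ x0) ∧ ¬¬F)
  [1] x0 ∧ (¬(¬F ∧ x0) ∨ ¬¬¬F)
  [2] x0 ∧ ((¬¬F ∨ ¬x0) ∨ ¬¬¬F)
  [3] x0 ∧ ((F ∨ ¬x0) ∨ ¬¬¬F)
  [4] x0 ∧ (¬x0 ∨ ¬¬¬F)

Answer: NO — after 4 steps the term is x0 ∧ (¬x0 ∨ ¬¬¬F), not yet normal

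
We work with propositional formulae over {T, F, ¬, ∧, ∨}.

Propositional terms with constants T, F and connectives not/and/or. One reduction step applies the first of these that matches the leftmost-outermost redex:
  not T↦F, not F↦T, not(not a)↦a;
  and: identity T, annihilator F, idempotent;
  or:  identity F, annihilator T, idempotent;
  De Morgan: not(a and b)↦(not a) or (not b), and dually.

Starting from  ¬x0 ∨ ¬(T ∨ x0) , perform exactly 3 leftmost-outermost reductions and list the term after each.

Answer: after 3 steps: ¬x0 ∨ F

Working:
  start: ¬x0 ∨ ¬(T ∨ x0)
  step 1: ¬x0 ∨ (¬T ∧ ¬x0)
  step 2: ¬x0 ∨ (F ∧ ¬x0)
  step 3: ¬x0 ∨ F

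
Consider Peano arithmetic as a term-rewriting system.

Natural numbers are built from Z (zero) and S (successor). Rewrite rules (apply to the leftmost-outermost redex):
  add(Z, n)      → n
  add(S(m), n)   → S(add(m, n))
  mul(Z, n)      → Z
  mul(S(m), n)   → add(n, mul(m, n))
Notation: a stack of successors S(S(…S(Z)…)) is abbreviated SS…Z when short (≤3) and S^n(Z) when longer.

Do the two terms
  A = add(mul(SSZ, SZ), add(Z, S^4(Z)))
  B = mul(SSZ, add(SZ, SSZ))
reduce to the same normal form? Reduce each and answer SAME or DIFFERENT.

Answer: SAME — A ⇓ S^6(Z), B ⇓ S^6(Z)

Derivation:
Term A:
  start: add(mul(SSZ, SZ), add(Z, S^4(Z)))
  →1  add(add(SZ, mul(SZ, SZ)), add(Z, S^4(Z)))
  →2  add(S(add(Z, mul(SZ, SZ))), add(Z, S^4(Z)))
  →3  S(add(add(Z, mul(SZ, SZ)), add(Z, S^4(Z))))
  →4  S(add(mul(SZ, SZ), add(Z, S^4(Z))))
  →5  S(add(add(SZ, mul(Z, SZ)), add(Z, S^4(Z))))
  →6  S(add(S(add(Z, mul(Z, SZ))), add(Z, S^4(Z))))
  →7  S(S(add(add(Z, mul(Z, SZ)), add(Z, S^4(Z)))))
  →8  S(S(add(mul(Z, SZ), add(Z, S^4(Z)))))
  →9  S(S(add(Z, add(Z, S^4(Z)))))
  →10  S(S(add(Z, S^4(Z))))
  →11  S^6(Z)

Term B:
  start: mul(SSZ, add(SZ, SSZ))
  →1  add(add(SZ, SSZ), mul(SZ, add(SZ, SSZ)))
  →2  add(S(add(Z, SSZ)), mul(SZ, add(SZ, SSZ)))
  →3  S(add(add(Z, SSZ), mul(SZ, add(SZ, SSZ))))
  →4  S(add(SSZ, mul(SZ, add(SZ, SSZ))))
  →5  S(S(add(SZ, mul(SZ, add(SZ, SSZ)))))
  →6  S(S(S(add(Z, mul(SZ, add(SZ, SSZ))))))
  →7  S(S(S(mul(SZ, add(SZ, SSZ)))))
  →8  S(S(S(add(add(SZ, SSZ), mul(Z, add(SZ, SSZ))))))
  →9  S(S(S(add(S(add(Z, SSZ)), mul(Z, add(SZ, SSZ))))))
  →10  S(S(S(S(add(add(Z, SSZ), mul(Z, add(SZ, SSZ)))))))
  →11  S(S(S(S(add(SSZ, mul(Z, add(SZ, SSZ)))))))
  →12  S(S(S(S(S(add(SZ, mul(Z, add(SZ, SSZ))))))))
  →13  S(S(S(S(S(S(add(Z, mul(Z, add(SZ, SSZ)))))))))
  →14  S(S(S(S(S(S(mul(Z, add(SZ, SSZ))))))))
  →15  S^6(Z)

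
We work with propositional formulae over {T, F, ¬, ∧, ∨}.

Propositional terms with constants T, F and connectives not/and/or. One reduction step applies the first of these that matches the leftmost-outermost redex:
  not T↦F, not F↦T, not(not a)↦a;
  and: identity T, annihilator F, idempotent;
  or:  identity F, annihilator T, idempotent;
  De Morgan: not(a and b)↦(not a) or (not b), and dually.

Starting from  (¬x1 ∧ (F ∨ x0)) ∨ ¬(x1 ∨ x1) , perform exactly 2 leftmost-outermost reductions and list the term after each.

Answer: after 2 steps: (¬x1 ∧ x0) ∨ (¬x1 ∧ ¬x1)

Working:
  start: (¬x1 ∧ (F ∨ x0)) ∨ ¬(x1 ∨ x1)
  [1] (¬x1 ∧ x0) ∨ ¬(x1 ∨ x1)
  [2] (¬x1 ∧ x0) ∨ (¬x1 ∧ ¬x1)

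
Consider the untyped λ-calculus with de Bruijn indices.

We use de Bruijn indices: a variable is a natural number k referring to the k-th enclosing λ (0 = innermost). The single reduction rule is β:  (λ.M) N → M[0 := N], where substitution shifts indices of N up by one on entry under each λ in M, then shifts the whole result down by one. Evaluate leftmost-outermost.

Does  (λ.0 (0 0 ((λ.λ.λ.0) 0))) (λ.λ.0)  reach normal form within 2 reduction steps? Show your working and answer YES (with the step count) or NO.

Answer: YES — reaches normal form λ.0 in 2 ≤ 2 steps

Working:
  start: (λ.0 (0 0 ((λ.λ.λ.0) 0))) (λ.λ.0)
  [1] (λ.λ.0) ((λ.λ.0) (λ.λ.0) ((λ.λ.λ.0) (λ.λ.0)))
  [2] λ.0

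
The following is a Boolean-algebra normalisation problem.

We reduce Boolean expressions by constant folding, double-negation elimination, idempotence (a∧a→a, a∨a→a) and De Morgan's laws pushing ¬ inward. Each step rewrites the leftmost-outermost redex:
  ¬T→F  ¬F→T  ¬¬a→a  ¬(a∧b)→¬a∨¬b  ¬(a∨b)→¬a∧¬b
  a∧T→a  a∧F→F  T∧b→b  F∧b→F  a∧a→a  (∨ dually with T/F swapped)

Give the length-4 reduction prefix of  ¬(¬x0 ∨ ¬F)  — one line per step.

  start: ¬(¬x0 ∨ ¬F)
  →1  ¬¬x0 ∧ ¬¬F
  →2  x0 ∧ ¬¬F
  →3  x0 ∧ F
  →4  F

Answer: after 4 steps: F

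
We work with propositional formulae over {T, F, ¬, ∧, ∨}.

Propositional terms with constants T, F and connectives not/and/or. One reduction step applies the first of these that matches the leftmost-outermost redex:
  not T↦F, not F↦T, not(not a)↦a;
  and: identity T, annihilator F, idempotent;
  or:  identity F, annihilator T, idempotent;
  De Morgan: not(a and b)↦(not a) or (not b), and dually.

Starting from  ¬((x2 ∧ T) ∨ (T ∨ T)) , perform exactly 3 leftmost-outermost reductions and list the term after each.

  start: ¬((x2 ∧ T) ∨ (T ∨ T))
  step 1: ¬(x2 ∧ T) ∧ ¬(T ∨ T)
  step 2: (¬x2 ∨ ¬T) ∧ ¬(T ∨ T)
  step 3: (¬x2 ∨ F) ∧ ¬(T ∨ T)

Answer: after 3 steps: (¬x2 ∨ F) ∧ ¬(T ∨ T)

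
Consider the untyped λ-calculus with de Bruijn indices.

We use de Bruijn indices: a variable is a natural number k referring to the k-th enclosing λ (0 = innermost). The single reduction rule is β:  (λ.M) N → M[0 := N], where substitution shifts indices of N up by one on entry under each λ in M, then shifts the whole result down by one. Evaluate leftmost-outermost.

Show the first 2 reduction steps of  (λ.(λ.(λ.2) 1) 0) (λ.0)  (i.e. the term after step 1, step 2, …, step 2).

  start: (λ.(λ.(λ.2) 1) 0) (λ.0)
  [1] (λ.(λ.λ.0) (λ.0)) (λ.0)
  [2] (λ.λ.0) (λ.0)

Answer: after 2 steps: (λ.λ.0) (λ.0)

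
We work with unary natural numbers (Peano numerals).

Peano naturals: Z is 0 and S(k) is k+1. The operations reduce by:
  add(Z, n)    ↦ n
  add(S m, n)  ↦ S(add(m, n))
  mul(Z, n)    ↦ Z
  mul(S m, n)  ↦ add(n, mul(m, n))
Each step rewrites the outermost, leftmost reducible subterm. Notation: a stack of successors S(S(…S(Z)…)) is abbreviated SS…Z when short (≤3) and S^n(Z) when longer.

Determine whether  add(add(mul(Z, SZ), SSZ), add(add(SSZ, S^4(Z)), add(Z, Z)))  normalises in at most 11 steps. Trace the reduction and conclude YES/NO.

Answer: NO — after 11 steps the term is S(S(S(S(S(add(SSSZ, add(Z, Z))))))), not yet normal

Working:
  start: add(add(mul(Z, SZ), SSZ), add(add(SSZ, S^4(Z)), add(Z, Z)))
  [1] add(add(Z, SSZ), add(add(SSZ, S^4(Z)), add(Z, Z)))
  [2] add(SSZ, add(add(SSZ, S^4(Z)), add(Z, Z)))
  [3] S(add(SZ, add(add(SSZ, S^4(Z)), add(Z, Z))))
  [4] S(S(add(Z, add(add(SSZ, S^4(Z)), add(Z, Z)))))
  [5] S(S(add(add(SSZ, S^4(Z)), add(Z, Z))))
  [6] S(S(add(S(add(SZ, S^4(Z))), add(Z, Z))))
  [7] S(S(S(add(add(SZ, S^4(Z)), add(Z, Z)))))
  [8] S(S(S(add(S(add(Z, S^4(Z))), add(Z, Z)))))
  [9] S(S(S(S(add(add(Z, S^4(Z)), add(Z, Z))))))
  [10] S(S(S(S(add(S^4(Z), add(Z, Z))))))
  [11] S(S(S(S(S(add(SSSZ, add(Z, Z)))))))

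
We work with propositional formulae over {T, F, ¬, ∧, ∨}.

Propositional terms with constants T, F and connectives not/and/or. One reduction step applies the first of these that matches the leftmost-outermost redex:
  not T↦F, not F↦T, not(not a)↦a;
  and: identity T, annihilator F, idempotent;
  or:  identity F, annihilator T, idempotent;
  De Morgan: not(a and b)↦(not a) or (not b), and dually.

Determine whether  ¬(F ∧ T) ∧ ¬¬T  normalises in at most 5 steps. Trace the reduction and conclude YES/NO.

  start: ¬(F ∧ T) ∧ ¬¬T
  [1] (¬F ∨ ¬T) ∧ ¬¬T
  [2] (T ∨ ¬T) ∧ ¬¬T
  [3] T ∧ ¬¬T
  [4] ¬¬T
  [5] T

Answer: YES — reaches normal form T in 5 ≤ 5 steps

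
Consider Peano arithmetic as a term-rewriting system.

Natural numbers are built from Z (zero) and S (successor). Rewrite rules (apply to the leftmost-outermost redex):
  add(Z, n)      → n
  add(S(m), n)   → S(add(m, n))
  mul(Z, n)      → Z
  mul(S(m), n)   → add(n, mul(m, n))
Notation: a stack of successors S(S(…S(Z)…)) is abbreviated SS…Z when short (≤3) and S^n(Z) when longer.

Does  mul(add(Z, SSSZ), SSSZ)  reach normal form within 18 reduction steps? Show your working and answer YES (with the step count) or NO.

  start: mul(add(Z, SSSZ), SSSZ)
  →1  mul(SSSZ, SSSZ)
  →2  add(SSSZ, mul(SSZ, SSSZ))
  →3  S(add(SSZ, mul(SSZ, SSSZ)))
  →4  S(S(add(SZ, mul(SSZ, SSSZ))))
  →5  S(S(S(add(Z, mul(SSZ, SSSZ)))))
  →6  S(S(S(mul(SSZ, SSSZ))))
  →7  S(S(S(add(SSSZ, mul(SZ, SSSZ)))))
  →8  S(S(S(S(add(SSZ, mul(SZ, SSSZ))))))
  →9  S(S(S(S(S(add(SZ, mul(SZ, SSSZ)))))))
  →10  S(S(S(S(S(S(add(Z, mul(SZ, SSSZ))))))))
  →11  S(S(S(S(S(S(mul(SZ, SSSZ)))))))
  →12  S(S(S(S(S(S(add(SSSZ, mul(Z, SSSZ))))))))
  →13  S(S(S(S(S(S(S(add(SSZ, mul(Z, SSSZ)))))))))
  →14  S(S(S(S(S(S(S(S(add(SZ, mul(Z, SSSZ))))))))))
  →15  S(S(S(S(S(S(S(S(S(add(Z, mul(Z, SSSZ)))))))))))
  →16  S(S(S(S(S(S(S(S(S(mul(Z, SSSZ))))))))))
  →17  S^9(Z)

Answer: YES — reaches normal form S^9(Z) in 17 ≤ 18 steps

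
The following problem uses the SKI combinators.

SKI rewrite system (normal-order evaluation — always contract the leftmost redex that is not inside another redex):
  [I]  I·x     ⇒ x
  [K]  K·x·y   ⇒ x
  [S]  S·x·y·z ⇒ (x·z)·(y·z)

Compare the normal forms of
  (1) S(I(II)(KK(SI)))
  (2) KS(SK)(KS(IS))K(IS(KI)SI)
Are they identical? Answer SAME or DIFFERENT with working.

Answer: DIFFERENT — A ⇓ SK, B ⇓ S(SI)(K(SI))

Working:
Term A:
  start: S(I(II)(KK(SI)))
  step 1: S(II(KK(SI)))
  step 2: S(I(KK(SI)))
  step 3: S(KK(SI))
  step 4: SK

Term B:
  start: KS(SK)(KS(IS))K(IS(KI)SI)
  step 1: S(KS(IS))K(IS(KI)SI)
  step 2: KS(IS)(IS(KI)SI)(K(IS(KI)SI))
  step 3: S(IS(KI)SI)(K(IS(KI)SI))
  step 4: S(S(KI)SI)(K(IS(KI)SI))
  step 5: S(KII(SI))(K(IS(KI)SI))
  step 6: S(I(SI))(K(IS(KI)SI))
  step 7: S(SI)(K(IS(KI)SI))
  step 8: S(SI)(K(S(KI)SI))
  step 9: S(SI)(K(KII(SI)))
  step 10: S(SI)(K(I(SI)))
  step 11: S(SI)(K(SI))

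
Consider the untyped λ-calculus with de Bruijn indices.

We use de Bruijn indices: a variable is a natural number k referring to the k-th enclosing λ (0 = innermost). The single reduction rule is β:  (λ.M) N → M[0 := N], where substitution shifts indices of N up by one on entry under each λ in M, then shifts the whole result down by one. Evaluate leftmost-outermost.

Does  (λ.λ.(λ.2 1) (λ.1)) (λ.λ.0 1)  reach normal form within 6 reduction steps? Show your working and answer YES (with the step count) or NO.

  start: (λ.λ.(λ.2 1) (λ.1)) (λ.λ.0 1)
  step 1: λ.(λ.(λ.λ.0 1) 1) (λ.1)
  step 2: λ.(λ.λ.0 1) 0
  step 3: λ.λ.0 1

Answer: YES — reaches normal form λ.λ.0 1 in 3 ≤ 6 steps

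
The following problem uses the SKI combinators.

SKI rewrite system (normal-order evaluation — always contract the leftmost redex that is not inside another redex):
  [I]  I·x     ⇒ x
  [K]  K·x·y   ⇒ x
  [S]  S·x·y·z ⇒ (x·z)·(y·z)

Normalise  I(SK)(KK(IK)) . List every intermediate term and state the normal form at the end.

Answer: normal form = SKK  (in 2 steps)

Derivation:
  start: I(SK)(KK(IK))
  →1  SK(KK(IK))
  →2  SKK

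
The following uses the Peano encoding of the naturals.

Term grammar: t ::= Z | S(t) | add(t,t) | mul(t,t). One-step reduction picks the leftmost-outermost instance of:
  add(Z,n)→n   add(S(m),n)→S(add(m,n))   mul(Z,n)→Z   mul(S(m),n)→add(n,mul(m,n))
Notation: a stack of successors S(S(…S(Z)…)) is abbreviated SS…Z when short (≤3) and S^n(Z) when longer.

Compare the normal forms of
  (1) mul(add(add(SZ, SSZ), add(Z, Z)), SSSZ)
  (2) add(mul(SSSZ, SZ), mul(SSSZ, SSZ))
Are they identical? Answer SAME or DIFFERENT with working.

Term A:
  start: mul(add(add(SZ, SSZ), add(Z, Z)), SSSZ)
  [1] mul(add(S(add(Z, SSZ)), add(Z, Z)), SSSZ)
  [2] mul(S(add(add(Z, SSZ), add(Z, Z))), SSSZ)
  [3] add(SSSZ, mul(add(add(Z, SSZ), add(Z, Z)), SSSZ))
  [4] S(add(SSZ, mul(add(add(Z, SSZ), add(Z, Z)), SSSZ)))
  [5] S(S(add(SZ, mul(add(add(Z, SSZ), add(Z, Z)), SSSZ))))
  [6] S(S(S(add(Z, mul(add(add(Z, SSZ), add(Z, Z)), SSSZ)))))
  [7] S(S(S(mul(add(add(Z, SSZ), add(Z, Z)), SSSZ))))
  [8] S(S(S(mul(add(SSZ, add(Z, Z)), SSSZ))))
  [9] S(S(S(mul(S(add(SZ, add(Z, Z))), SSSZ))))
  [10] S(S(S(add(SSSZ, mul(add(SZ, add(Z, Z)), SSSZ)))))
  [11] S(S(S(S(add(SSZ, mul(add(SZ, add(Z, Z)), SSSZ))))))
  [12] S(S(S(S(S(add(SZ, mul(add(SZ, add(Z, Z)), SSSZ)))))))
  [13] S(S(S(S(S(S(add(Z, mul(add(SZ, add(Z, Z)), SSSZ))))))))
  [14] S(S(S(S(S(S(mul(add(SZ, add(Z, Z)), SSSZ)))))))
  [15] S(S(S(S(S(S(mul(S(add(Z, add(Z, Z))), SSSZ)))))))
  [16] S(S(S(S(S(S(add(SSSZ, mul(add(Z, add(Z, Z)), SSSZ))))))))
  [17] S(S(S(S(S(S(S(add(SSZ, mul(add(Z, add(Z, Z)), SSSZ)))))))))
  [18] S(S(S(S(S(S(S(S(add(SZ, mul(add(Z, add(Z, Z)), SSSZ))))))))))
  [19] S(S(S(S(S(S(S(S(S(add(Z, mul(add(Z, add(Z, Z)), SSSZ)))))))))))
  [20] S(S(S(S(S(S(S(S(S(mul(add(Z, add(Z, Z)), SSSZ))))))))))
  [21] S(S(S(S(S(S(S(S(S(mul(add(Z, Z), SSSZ))))))))))
  [22] S(S(S(S(S(S(S(S(S(mul(Z, SSSZ))))))))))
  [23] S^9(Z)

Term B:
  start: add(mul(SSSZ, SZ), mul(SSSZ, SSZ))
  [1] add(add(SZ, mul(SSZ, SZ)), mul(SSSZ, SSZ))
  [2] add(S(add(Z, mul(SSZ, SZ))), mul(SSSZ, SSZ))
  [3] S(add(add(Z, mul(SSZ, SZ)), mul(SSSZ, SSZ)))
  [4] S(add(mul(SSZ, SZ), mul(SSSZ, SSZ)))
  [5] S(add(add(SZ, mul(SZ, SZ)), mul(SSSZ, SSZ)))
  [6] S(add(S(add(Z, mul(SZ, SZ))), mul(SSSZ, SSZ)))
  [7] S(S(add(add(Z, mul(SZ, SZ)), mul(SSSZ, SSZ))))
  [8] S(S(add(mul(SZ, SZ), mul(SSSZ, SSZ))))
  [9] S(S(add(add(SZ, mul(Z, SZ)), mul(SSSZ, SSZ))))
  [10] S(S(add(S(add(Z, mul(Z, SZ))), mul(SSSZ, SSZ))))
  [11] S(S(S(add(add(Z, mul(Z, SZ)), mul(SSSZ, SSZ)))))
  [12] S(S(S(add(mul(Z, SZ), mul(SSSZ, SSZ)))))
  [13] S(S(S(add(Z, mul(SSSZ, SSZ)))))
  [14] S(S(S(mul(SSSZ, SSZ))))
  [15] S(S(S(add(SSZ, mul(SSZ, SSZ)))))
  [16] S(S(S(S(add(SZ, mul(SSZ, SSZ))))))
  [17] S(S(S(S(S(add(Z, mul(SSZ, SSZ)))))))
  [18] S(S(S(S(S(mul(SSZ, SSZ))))))
  [19] S(S(S(S(S(add(SSZ, mul(SZ, SSZ)))))))
  [20] S(S(S(S(S(S(add(SZ, mul(SZ, SSZ))))))))
  [21] S(S(S(S(S(S(S(add(Z, mul(SZ, SSZ)))))))))
  [22] S(S(S(S(S(S(S(mul(SZ, SSZ))))))))
  [23] S(S(S(S(S(S(S(add(SSZ, mul(Z, SSZ)))))))))
  [24] S(S(S(S(S(S(S(S(add(SZ, mul(Z, SSZ))))))))))
  [25] S(S(S(S(S(S(S(S(S(add(Z, mul(Z, SSZ)))))))))))
  [26] S(S(S(S(S(S(S(S(S(mul(Z, SSZ))))))))))
  [27] S^9(Z)

Answer: SAME — A ⇓ S^9(Z), B ⇓ S^9(Z)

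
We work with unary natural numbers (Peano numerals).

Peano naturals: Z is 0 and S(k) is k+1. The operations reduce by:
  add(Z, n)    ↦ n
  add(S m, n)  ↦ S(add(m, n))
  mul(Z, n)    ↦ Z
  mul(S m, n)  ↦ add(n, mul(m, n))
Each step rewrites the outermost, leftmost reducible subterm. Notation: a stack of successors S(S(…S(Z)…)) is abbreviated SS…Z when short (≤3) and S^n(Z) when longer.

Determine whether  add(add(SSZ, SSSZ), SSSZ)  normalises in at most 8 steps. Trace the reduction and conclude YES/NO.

Answer: NO — after 8 steps the term is S(S(S(S(S(add(Z, SSSZ)))))), not yet normal

Reduction:
  start: add(add(SSZ, SSSZ), SSSZ)
  [1] add(S(add(SZ, SSSZ)), SSSZ)
  [2] S(add(add(SZ, SSSZ), SSSZ))
  [3] S(add(S(add(Z, SSSZ)), SSSZ))
  [4] S(S(add(add(Z, SSSZ), SSSZ)))
  [5] S(S(add(SSSZ, SSSZ)))
  [6] S(S(S(add(SSZ, SSSZ))))
  [7] S(S(S(S(add(SZ, SSSZ)))))
  [8] S(S(S(S(S(add(Z, SSSZ))))))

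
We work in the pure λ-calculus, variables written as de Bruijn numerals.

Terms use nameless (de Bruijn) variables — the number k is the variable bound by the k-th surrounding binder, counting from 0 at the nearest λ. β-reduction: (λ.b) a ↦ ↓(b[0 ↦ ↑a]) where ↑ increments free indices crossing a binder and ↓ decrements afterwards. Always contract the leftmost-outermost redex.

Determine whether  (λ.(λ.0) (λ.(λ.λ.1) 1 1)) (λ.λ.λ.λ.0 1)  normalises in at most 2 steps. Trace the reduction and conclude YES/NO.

  start: (λ.(λ.0) (λ.(λ.λ.1) 1 1)) (λ.λ.λ.λ.0 1)
  [1] (λ.0) (λ.(λ.λ.1) (λ.λ.λ.λ.0 1) (λ.λ.λ.λ.0 1))
  [2] λ.(λ.λ.1) (λ.λ.λ.λ.0 1) (λ.λ.λ.λ.0 1)

Answer: NO — after 2 steps the term is λ.(λ.λ.1) (λ.λ.λ.λ.0 1) (λ.λ.λ.λ.0 1), not yet normal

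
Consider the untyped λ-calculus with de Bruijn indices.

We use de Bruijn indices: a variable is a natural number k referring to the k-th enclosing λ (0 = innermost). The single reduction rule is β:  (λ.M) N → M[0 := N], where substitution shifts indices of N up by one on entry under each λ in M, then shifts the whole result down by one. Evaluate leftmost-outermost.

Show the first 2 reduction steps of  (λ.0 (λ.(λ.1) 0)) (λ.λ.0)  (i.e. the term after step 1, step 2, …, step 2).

  start: (λ.0 (λ.(λ.1) 0)) (λ.λ.0)
  [1] (λ.λ.0) (λ.(λ.1) 0)
  [2] λ.0

Answer: after 2 steps: λ.0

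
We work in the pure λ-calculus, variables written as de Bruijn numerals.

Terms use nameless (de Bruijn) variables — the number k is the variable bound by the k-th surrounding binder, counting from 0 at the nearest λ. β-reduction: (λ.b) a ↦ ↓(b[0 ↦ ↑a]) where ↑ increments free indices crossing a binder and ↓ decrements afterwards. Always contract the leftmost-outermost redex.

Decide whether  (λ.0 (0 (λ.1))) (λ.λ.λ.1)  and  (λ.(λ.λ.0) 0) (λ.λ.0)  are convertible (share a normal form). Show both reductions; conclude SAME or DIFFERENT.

Term A:
  start: (λ.0 (0 (λ.1))) (λ.λ.λ.1)
  →1  (λ.λ.λ.1) ((λ.λ.λ.1) (λ.λ.λ.λ.1))
  →2  λ.λ.1

Term B:
  start: (λ.(λ.λ.0) 0) (λ.λ.0)
  →1  (λ.λ.0) (λ.λ.0)
  →2  λ.0

Answer: DIFFERENT — A ⇓ λ.λ.1, B ⇓ λ.0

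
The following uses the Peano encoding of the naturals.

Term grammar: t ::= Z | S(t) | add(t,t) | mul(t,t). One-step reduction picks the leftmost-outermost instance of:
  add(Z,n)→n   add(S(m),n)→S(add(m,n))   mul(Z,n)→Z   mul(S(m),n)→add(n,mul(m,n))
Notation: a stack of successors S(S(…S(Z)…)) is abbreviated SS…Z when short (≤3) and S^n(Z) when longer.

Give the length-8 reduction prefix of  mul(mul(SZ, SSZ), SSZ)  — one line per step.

Answer: after 8 steps: S(S(add(SSZ, mul(add(Z, mul(Z, SSZ)), SSZ))))

Derivation:
  start: mul(mul(SZ, SSZ), SSZ)
  →1  mul(add(SSZ, mul(Z, SSZ)), SSZ)
  →2  mul(S(add(SZ, mul(Z, SSZ))), SSZ)
  →3  add(SSZ, mul(add(SZ, mul(Z, SSZ)), SSZ))
  →4  S(add(SZ, mul(add(SZ, mul(Z, SSZ)), SSZ)))
  →5  S(S(add(Z, mul(add(SZ, mul(Z, SSZ)), SSZ))))
  →6  S(S(mul(add(SZ, mul(Z, SSZ)), SSZ)))
  →7  S(S(mul(S(add(Z, mul(Z, SSZ))), SSZ)))
  →8  S(S(add(SSZ, mul(add(Z, mul(Z, SSZ)), SSZ))))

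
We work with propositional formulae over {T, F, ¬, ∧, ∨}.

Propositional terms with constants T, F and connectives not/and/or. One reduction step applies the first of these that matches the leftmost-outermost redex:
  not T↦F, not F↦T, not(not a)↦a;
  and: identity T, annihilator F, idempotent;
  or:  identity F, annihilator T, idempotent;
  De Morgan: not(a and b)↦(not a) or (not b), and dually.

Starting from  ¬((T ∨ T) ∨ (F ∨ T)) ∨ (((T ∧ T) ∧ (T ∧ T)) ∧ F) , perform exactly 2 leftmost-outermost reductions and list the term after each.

Answer: after 2 steps: ((¬T ∧ ¬T) ∧ ¬(F ∨ T)) ∨ (((T ∧ T) ∧ (T ∧ T)) ∧ F)

Derivation:
  start: ¬((T ∨ T) ∨ (F ∨ T)) ∨ (((T ∧ T) ∧ (T ∧ T)) ∧ F)
  step 1: (¬(T ∨ T) ∧ ¬(F ∨ T)) ∨ (((T ∧ T) ∧ (T ∧ T)) ∧ F)
  step 2: ((¬T ∧ ¬T) ∧ ¬(F ∨ T)) ∨ (((T ∧ T) ∧ (T ∧ T)) ∧ F)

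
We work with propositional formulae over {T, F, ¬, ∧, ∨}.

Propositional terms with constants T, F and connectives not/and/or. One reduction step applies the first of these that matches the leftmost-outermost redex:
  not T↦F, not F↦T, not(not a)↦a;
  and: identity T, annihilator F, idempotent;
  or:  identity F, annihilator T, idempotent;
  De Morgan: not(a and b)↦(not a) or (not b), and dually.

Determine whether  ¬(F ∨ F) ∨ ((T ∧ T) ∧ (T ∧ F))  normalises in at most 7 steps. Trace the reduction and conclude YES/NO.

Answer: YES — reaches normal form T in 4 ≤ 7 steps

Derivation:
  start: ¬(F ∨ F) ∨ ((T ∧ T) ∧ (T ∧ F))
  step 1: (¬F ∧ ¬F) ∨ ((T ∧ T) ∧ (T ∧ F))
  step 2: ¬F ∨ ((T ∧ T) ∧ (T ∧ F))
  step 3: T ∨ ((T ∧ T) ∧ (T ∧ F))
  step 4: T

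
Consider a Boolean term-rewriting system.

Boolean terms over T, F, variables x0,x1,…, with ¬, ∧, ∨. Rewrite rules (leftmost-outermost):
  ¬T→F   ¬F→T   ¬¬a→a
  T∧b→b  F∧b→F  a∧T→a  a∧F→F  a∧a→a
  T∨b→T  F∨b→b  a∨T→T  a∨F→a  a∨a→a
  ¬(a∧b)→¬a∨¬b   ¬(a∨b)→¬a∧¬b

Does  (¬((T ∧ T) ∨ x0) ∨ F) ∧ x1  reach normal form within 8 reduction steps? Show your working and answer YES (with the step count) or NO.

Answer: YES — reaches normal form F in 7 ≤ 8 steps

Working:
  start: (¬((T ∧ T) ∨ x0) ∨ F) ∧ x1
  →1  ¬((T ∧ T) ∨ x0) ∧ x1
  →2  (¬(T ∧ T) ∧ ¬x0) ∧ x1
  →3  ((¬T ∨ ¬T) ∧ ¬x0) ∧ x1
  →4  (¬T ∧ ¬x0) ∧ x1
  →5  (F ∧ ¬x0) ∧ x1
  →6  F ∧ x1
  →7  F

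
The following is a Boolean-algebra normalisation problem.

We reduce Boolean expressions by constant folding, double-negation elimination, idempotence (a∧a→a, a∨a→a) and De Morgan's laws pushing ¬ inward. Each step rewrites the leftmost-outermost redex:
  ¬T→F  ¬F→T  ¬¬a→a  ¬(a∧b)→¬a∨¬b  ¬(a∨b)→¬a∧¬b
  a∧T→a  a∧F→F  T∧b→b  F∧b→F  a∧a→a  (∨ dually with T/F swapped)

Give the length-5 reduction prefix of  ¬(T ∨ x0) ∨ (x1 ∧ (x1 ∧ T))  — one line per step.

Answer: after 5 steps: x1 ∧ x1

Derivation:
  start: ¬(T ∨ x0) ∨ (x1 ∧ (x1 ∧ T))
  →1  (¬T ∧ ¬x0) ∨ (x1 ∧ (x1 ∧ T))
  →2  (F ∧ ¬x0) ∨ (x1 ∧ (x1 ∧ T))
  →3  F ∨ (x1 ∧ (x1 ∧ T))
  →4  x1 ∧ (x1 ∧ T)
  →5  x1 ∧ x1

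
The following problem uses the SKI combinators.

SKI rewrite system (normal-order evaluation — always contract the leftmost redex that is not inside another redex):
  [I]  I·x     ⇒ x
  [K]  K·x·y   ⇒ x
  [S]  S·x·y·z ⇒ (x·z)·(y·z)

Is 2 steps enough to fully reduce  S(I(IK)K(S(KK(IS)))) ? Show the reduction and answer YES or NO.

  start: S(I(IK)K(S(KK(IS))))
  step 1: S(IKK(S(KK(IS))))
  step 2: S(KK(S(KK(IS))))

Answer: NO — after 2 steps the term is S(KK(S(KK(IS)))), not yet normal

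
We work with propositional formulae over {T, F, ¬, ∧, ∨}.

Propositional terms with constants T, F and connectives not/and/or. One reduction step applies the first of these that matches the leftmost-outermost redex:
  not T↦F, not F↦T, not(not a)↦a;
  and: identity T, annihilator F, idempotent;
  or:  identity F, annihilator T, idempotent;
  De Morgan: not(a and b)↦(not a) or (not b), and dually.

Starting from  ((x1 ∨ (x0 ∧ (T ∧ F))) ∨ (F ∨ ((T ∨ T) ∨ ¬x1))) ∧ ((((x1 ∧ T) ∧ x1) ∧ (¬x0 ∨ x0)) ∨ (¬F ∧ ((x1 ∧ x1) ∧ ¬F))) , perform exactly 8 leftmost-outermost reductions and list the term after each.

Answer: after 8 steps: (((x1 ∧ T) ∧ x1) ∧ (¬x0 ∨ x0)) ∨ (¬F ∧ ((x1 ∧ x1) ∧ ¬F))

Reduction:
  start: ((x1 ∨ (x0 ∧ (T ∧ F))) ∨ (F ∨ ((T ∨ T) ∨ ¬x1))) ∧ ((((x1 ∧ T) ∧ x1) ∧ (¬x0 ∨ x0)) ∨ (¬F ∧ ((x1 ∧ x1) ∧ ¬F)))
  [1] ((x1 ∨ (x0 ∧ F)) ∨ (F ∨ ((T ∨ T) ∨ ¬x1))) ∧ ((((x1 ∧ T) ∧ x1) ∧ (¬x0 ∨ x0)) ∨ (¬F ∧ ((x1 ∧ x1) ∧ ¬F)))
  [2] ((x1 ∨ F) ∨ (F ∨ ((T ∨ T) ∨ ¬x1))) ∧ ((((x1 ∧ T) ∧ x1) ∧ (¬x0 ∨ x0)) ∨ (¬F ∧ ((x1 ∧ x1) ∧ ¬F)))
  [3] (x1 ∨ (F ∨ ((T ∨ T) ∨ ¬x1))) ∧ ((((x1 ∧ T) ∧ x1) ∧ (¬x0 ∨ x0)) ∨ (¬F ∧ ((x1 ∧ x1) ∧ ¬F)))
  [4] (x1 ∨ ((T ∨ T) ∨ ¬x1)) ∧ ((((x1 ∧ T) ∧ x1) ∧ (¬x0 ∨ x0)) ∨ (¬F ∧ ((x1 ∧ x1) ∧ ¬F)))
  [5] (x1 ∨ (T ∨ ¬x1)) ∧ ((((x1 ∧ T) ∧ x1) ∧ (¬x0 ∨ x0)) ∨ (¬F ∧ ((x1 ∧ x1) ∧ ¬F)))
  [6] (x1 ∨ T) ∧ ((((x1 ∧ T) ∧ x1) ∧ (¬x0 ∨ x0)) ∨ (¬F ∧ ((x1 ∧ x1) ∧ ¬F)))
  [7] T ∧ ((((x1 ∧ T) ∧ x1) ∧ (¬x0 ∨ x0)) ∨ (¬F ∧ ((x1 ∧ x1) ∧ ¬F)))
  [8] (((x1 ∧ T) ∧ x1) ∧ (¬x0 ∨ x0)) ∨ (¬F ∧ ((x1 ∧ x1) ∧ ¬F))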